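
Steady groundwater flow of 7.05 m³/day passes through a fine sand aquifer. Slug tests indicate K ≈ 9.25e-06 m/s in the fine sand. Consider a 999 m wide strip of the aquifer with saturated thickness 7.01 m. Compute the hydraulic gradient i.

0.00126

Convert K: 9.25e-06 m/s × 86400 = 0.7992 m/day.
Cross-sectional area A = 999 × 7.01 = 7003 m².
From Q = K·A·i, i = Q / (K·A) = 7.05 / (0.7992 × 7003) = 0.001260.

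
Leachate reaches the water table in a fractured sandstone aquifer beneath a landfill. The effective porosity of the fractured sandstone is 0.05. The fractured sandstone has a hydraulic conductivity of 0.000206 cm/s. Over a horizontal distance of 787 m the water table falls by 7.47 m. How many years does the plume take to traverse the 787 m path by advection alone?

63.8

Convert K: 0.000206 cm/s × 864 = 0.1780 m/day.
Hydraulic gradient i = Δh / L = 7.47 / 787 = 0.009492.
Darcy flux q = K · i = 0.1780 × 0.009492 = 0.001689 m/day.
Seepage velocity v = q / n_e = 0.001689 / 0.05 = 0.03379 m/day.
Travel time t = L / v = 787 / 0.03379 = 23293 days = 63.77 years.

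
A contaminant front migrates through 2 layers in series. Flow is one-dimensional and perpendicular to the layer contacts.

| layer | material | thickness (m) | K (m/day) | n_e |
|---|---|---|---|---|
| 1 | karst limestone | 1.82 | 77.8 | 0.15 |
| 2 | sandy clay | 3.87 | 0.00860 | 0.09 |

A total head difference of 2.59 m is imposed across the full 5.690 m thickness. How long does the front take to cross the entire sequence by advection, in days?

108

With flow normal to the layers, continuity requires the same specific discharge q through every layer.
Σ(b_i/K_i) = 1.82/77.8 + 3.87/0.00860 = 450.0 d.
q = Δh / Σ(b_i/K_i) = 2.59 / 450.0 = 0.005755 m/day.
In each layer the seepage velocity is v_i = q/n_i, so the layer transit time is t_i = b_i·n_i / q:
  layer 1 (karst limestone): t_1 = 1.82 × 0.15 / 0.005755 = 47.43 d
  layer 2 (sandy clay): t_2 = 3.87 × 0.09 / 0.005755 = 60.52 d
Total t = Σ t_i = 108.0 days.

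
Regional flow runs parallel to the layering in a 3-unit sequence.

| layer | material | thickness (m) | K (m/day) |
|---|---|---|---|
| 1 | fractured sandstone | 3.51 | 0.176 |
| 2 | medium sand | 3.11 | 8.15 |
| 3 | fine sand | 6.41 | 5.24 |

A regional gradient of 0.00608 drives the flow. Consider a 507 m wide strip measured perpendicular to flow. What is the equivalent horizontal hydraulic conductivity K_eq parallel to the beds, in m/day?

Flow is parallel to layering, so each bed carries its own Darcy discharge and the transmissivities add.
Σ(K_i·b_i) = 0.176×3.51 + 8.15×3.11 + 5.24×6.41 = 59.55 m²/day.
Total thickness b = 13.03 m, so K_eq = Σ(K_i·b_i)/b = 4.570 m/day.

4.57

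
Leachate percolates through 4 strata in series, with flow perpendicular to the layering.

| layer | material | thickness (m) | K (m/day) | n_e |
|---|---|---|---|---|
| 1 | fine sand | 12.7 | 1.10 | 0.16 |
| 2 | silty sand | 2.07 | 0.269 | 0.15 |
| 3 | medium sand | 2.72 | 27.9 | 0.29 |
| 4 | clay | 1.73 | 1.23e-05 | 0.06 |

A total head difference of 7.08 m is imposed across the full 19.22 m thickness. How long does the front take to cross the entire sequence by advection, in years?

176

With flow normal to the layers, continuity requires the same specific discharge q through every layer.
Σ(b_i/K_i) = 12.7/1.10 + 2.07/0.269 + 2.72/27.9 + 1.73/1.23e-05 = 1.407e+05 d.
q = Δh / Σ(b_i/K_i) = 7.08 / 1.407e+05 = 5.033e-05 m/day.
In each layer the seepage velocity is v_i = q/n_i, so the layer transit time is t_i = b_i·n_i / q:
  layer 1 (fine sand): t_1 = 12.7 × 0.16 / 5.033e-05 = 40373 d
  layer 2 (silty sand): t_2 = 2.07 × 0.15 / 5.033e-05 = 6169 d
  layer 3 (medium sand): t_3 = 2.72 × 0.29 / 5.033e-05 = 15672 d
  layer 4 (clay): t_4 = 1.73 × 0.06 / 5.033e-05 = 2062 d
Total t = Σ t_i = 64277 days = 176.0 years.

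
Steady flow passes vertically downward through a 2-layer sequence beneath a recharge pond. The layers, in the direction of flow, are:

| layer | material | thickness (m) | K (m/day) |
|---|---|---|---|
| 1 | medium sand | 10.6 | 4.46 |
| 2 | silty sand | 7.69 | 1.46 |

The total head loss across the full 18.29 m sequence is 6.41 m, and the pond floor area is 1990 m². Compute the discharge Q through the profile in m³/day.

1670

Flow is perpendicular to layering, so the layers act in series and the equivalent K is the thickness-weighted harmonic mean.
Total thickness L = 10.6 + 7.69 = 18.29 m.
Σ(b_i/K_i) = 10.6/4.46 + 7.69/1.46 = 7.644 d.
K_eq = L / Σ(b_i/K_i) = 18.29 / 7.644 = 2.393 m/day.
Q = K_eq · A · (Δh/L) = 2.393 × 1990 × (6.41/18.29) = 1669 m³/day.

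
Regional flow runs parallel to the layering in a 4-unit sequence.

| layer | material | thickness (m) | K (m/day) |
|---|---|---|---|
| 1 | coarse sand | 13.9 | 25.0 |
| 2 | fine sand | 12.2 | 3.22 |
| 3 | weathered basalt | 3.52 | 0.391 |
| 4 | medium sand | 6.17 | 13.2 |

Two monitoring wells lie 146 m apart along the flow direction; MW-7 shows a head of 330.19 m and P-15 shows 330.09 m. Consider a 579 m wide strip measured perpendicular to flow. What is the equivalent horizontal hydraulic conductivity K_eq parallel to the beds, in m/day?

Flow is parallel to layering, so each bed carries its own Darcy discharge and the transmissivities add.
Σ(K_i·b_i) = 25.0×13.9 + 3.22×12.2 + 0.391×3.52 + 13.2×6.17 = 469.6 m²/day.
Total thickness b = 35.79 m, so K_eq = Σ(K_i·b_i)/b = 13.12 m/day.

13.1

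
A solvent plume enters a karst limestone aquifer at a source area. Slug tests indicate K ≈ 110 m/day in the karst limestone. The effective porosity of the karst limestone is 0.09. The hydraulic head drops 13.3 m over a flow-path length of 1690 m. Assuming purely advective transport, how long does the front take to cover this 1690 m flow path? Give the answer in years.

Hydraulic gradient i = Δh / L = 13.3 / 1690 = 0.007870.
Darcy flux q = K · i = 110.0 × 0.007870 = 0.8657 m/day.
Seepage velocity v = q / n_e = 0.8657 / 0.09 = 9.619 m/day.
Travel time t = L / v = 1690 / 9.619 = 175.7 days = 0.4810 years.

0.481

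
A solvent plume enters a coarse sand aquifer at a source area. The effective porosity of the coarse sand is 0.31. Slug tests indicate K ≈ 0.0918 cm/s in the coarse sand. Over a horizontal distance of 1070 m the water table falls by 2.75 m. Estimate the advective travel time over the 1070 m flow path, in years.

Convert K: 0.0918 cm/s × 864 = 79.32 m/day.
Hydraulic gradient i = Δh / L = 2.75 / 1070 = 0.002570.
Darcy flux q = K · i = 79.32 × 0.002570 = 0.2038 m/day.
Seepage velocity v = q / n_e = 0.2038 / 0.31 = 0.6576 m/day.
Travel time t = L / v = 1070 / 0.6576 = 1627 days = 4.455 years.

4.46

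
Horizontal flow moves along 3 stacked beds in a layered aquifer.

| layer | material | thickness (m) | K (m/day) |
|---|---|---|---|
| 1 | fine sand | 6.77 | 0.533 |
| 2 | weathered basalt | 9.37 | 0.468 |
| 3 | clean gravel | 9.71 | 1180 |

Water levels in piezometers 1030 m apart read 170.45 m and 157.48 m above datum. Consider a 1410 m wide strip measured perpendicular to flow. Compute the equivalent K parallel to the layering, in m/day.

Flow is parallel to layering, so each bed carries its own Darcy discharge and the transmissivities add.
Σ(K_i·b_i) = 0.533×6.77 + 0.468×9.37 + 1180×9.71 = 11466 m²/day.
Total thickness b = 25.85 m, so K_eq = Σ(K_i·b_i)/b = 443.6 m/day.

444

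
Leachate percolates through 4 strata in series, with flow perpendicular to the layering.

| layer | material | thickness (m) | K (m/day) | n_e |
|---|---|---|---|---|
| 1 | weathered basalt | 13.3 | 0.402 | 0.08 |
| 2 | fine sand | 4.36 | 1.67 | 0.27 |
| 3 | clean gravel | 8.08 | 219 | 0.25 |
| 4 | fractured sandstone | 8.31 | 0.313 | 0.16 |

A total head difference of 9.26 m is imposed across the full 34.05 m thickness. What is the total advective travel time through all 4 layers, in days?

37.6

With flow normal to the layers, continuity requires the same specific discharge q through every layer.
Σ(b_i/K_i) = 13.3/0.402 + 4.36/1.67 + 8.08/219 + 8.31/0.313 = 62.28 d.
q = Δh / Σ(b_i/K_i) = 9.26 / 62.28 = 0.1487 m/day.
In each layer the seepage velocity is v_i = q/n_i, so the layer transit time is t_i = b_i·n_i / q:
  layer 1 (weathered basalt): t_1 = 13.3 × 0.08 / 0.1487 = 7.156 d
  layer 2 (fine sand): t_2 = 4.36 × 0.27 / 0.1487 = 7.918 d
  layer 3 (clean gravel): t_3 = 8.08 × 0.25 / 0.1487 = 13.59 d
  layer 4 (fractured sandstone): t_4 = 8.31 × 0.16 / 0.1487 = 8.943 d
Total t = Σ t_i = 37.60 days.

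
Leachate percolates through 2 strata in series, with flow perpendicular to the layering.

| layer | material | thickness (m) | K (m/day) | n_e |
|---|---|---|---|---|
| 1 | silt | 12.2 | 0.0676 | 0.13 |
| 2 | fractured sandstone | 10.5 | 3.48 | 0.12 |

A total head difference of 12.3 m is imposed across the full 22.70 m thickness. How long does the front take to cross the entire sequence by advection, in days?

42.5

With flow normal to the layers, continuity requires the same specific discharge q through every layer.
Σ(b_i/K_i) = 12.2/0.0676 + 10.5/3.48 = 183.5 d.
q = Δh / Σ(b_i/K_i) = 12.3 / 183.5 = 0.06703 m/day.
In each layer the seepage velocity is v_i = q/n_i, so the layer transit time is t_i = b_i·n_i / q:
  layer 1 (silt): t_1 = 12.2 × 0.13 / 0.06703 = 23.66 d
  layer 2 (fractured sandstone): t_2 = 10.5 × 0.12 / 0.06703 = 18.80 d
Total t = Σ t_i = 42.46 days.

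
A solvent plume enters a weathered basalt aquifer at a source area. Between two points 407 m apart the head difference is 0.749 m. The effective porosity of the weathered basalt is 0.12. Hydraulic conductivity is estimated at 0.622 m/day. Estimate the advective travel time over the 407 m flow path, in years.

117

Hydraulic gradient i = Δh / L = 0.749 / 407 = 0.001840.
Darcy flux q = K · i = 0.6220 × 0.001840 = 0.001145 m/day.
Seepage velocity v = q / n_e = 0.001145 / 0.12 = 0.009539 m/day.
Travel time t = L / v = 407 / 0.009539 = 42668 days = 116.8 years.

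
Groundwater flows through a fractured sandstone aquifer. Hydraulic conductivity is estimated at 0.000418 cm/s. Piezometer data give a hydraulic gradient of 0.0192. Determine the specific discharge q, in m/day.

0.00693

Convert K: 0.000418 cm/s × 864 = 0.3612 m/day.
Hydraulic gradient i = 0.0192.
Specific discharge q = K · i = 0.3612 × 0.01920 = 0.006934 m/day.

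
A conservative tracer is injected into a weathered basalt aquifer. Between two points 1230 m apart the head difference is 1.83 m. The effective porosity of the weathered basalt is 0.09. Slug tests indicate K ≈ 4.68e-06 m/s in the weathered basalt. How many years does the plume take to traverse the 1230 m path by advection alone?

504

Convert K: 4.68e-06 m/s × 86400 = 0.4044 m/day.
Hydraulic gradient i = Δh / L = 1.83 / 1230 = 0.001488.
Darcy flux q = K · i = 0.4044 × 0.001488 = 0.0006016 m/day.
Seepage velocity v = q / n_e = 0.0006016 / 0.09 = 0.006684 m/day.
Travel time t = L / v = 1230 / 0.006684 = 1.840e+05 days = 503.8 years.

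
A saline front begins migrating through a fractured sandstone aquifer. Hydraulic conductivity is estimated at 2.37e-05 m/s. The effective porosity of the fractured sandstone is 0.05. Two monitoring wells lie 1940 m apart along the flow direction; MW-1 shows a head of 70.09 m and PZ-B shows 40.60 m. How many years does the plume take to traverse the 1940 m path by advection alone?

8.53

Convert K: 2.37e-05 m/s × 86400 = 2.048 m/day.
Hydraulic gradient i = (70.09 − 40.60) / 1940 = 29.49 / 1940 = 0.01520.
Darcy flux q = K · i = 2.048 × 0.01520 = 0.03113 m/day.
Seepage velocity v = q / n_e = 0.03113 / 0.05 = 0.6225 m/day.
Travel time t = L / v = 1940 / 0.6225 = 3116 days = 8.532 years.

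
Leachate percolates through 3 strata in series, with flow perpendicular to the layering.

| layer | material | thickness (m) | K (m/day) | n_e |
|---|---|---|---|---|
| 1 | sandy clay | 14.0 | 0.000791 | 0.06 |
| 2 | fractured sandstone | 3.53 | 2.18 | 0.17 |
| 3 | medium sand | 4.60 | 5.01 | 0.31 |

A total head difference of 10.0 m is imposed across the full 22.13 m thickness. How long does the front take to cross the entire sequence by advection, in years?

13.9

With flow normal to the layers, continuity requires the same specific discharge q through every layer.
Σ(b_i/K_i) = 14.0/0.000791 + 3.53/2.18 + 4.60/5.01 = 17702 d.
q = Δh / Σ(b_i/K_i) = 10.0 / 17702 = 0.0005649 m/day.
In each layer the seepage velocity is v_i = q/n_i, so the layer transit time is t_i = b_i·n_i / q:
  layer 1 (sandy clay): t_1 = 14.0 × 0.06 / 0.0005649 = 1487 d
  layer 2 (fractured sandstone): t_2 = 3.53 × 0.17 / 0.0005649 = 1062 d
  layer 3 (medium sand): t_3 = 4.60 × 0.31 / 0.0005649 = 2524 d
Total t = Σ t_i = 5073 days = 13.89 years.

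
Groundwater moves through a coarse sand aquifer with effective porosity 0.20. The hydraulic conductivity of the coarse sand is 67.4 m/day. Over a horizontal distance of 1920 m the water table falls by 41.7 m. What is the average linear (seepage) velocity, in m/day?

7.32

Hydraulic gradient i = Δh / L = 41.7 / 1920 = 0.02172.
Darcy flux q = K · i = 67.40 × 0.02172 = 1.464 m/day.
Seepage velocity v = q / n_e = 1.464 / 0.20 = 7.319 m/day.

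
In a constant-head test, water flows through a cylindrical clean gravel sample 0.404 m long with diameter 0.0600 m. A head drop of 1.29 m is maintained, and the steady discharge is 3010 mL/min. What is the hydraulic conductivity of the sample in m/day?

Cross-sectional area A = π·(d/2)² = π × (0.0600/2)² = 0.002827 m².
Convert discharge: 3010 mL/min = 5.017e-05 m³/s.
Darcy's law rearranged: K = Q·L / (A·Δh) = 5.017e-05 × 0.404 / (0.002827 × 1.29) = 0.005557 m/s = 480.1 m/day.

480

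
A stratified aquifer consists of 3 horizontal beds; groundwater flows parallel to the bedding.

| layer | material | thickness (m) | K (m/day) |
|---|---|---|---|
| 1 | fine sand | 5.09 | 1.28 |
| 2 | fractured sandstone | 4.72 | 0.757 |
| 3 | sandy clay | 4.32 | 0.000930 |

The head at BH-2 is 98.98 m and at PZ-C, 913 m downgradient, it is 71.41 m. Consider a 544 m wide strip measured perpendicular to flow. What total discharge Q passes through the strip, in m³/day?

166

Flow is parallel to layering, so each bed carries its own Darcy discharge and the transmissivities add.
Σ(K_i·b_i) = 1.28×5.09 + 0.757×4.72 + 0.000930×4.32 = 10.09 m²/day.
Hydraulic gradient i = (98.98 − 71.41) / 913 = 27.57 / 913 = 0.03020.
Q = Σ(K_i·b_i) · W · i = 10.09 × 544 × 0.03020 = 165.8 m³/day.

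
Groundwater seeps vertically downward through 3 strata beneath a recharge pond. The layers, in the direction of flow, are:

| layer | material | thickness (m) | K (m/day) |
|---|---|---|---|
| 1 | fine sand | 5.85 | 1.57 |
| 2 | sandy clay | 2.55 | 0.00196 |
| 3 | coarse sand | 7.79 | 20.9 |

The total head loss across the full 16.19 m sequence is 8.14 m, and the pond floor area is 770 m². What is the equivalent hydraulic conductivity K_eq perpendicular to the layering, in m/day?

0.0124

Flow is perpendicular to layering, so the layers act in series and the equivalent K is the thickness-weighted harmonic mean.
Total thickness L = 5.85 + 2.55 + 7.79 = 16.19 m.
Σ(b_i/K_i) = 5.85/1.57 + 2.55/0.00196 + 7.79/20.9 = 1305 d.
K_eq = L / Σ(b_i/K_i) = 16.19 / 1305 = 0.01240 m/day.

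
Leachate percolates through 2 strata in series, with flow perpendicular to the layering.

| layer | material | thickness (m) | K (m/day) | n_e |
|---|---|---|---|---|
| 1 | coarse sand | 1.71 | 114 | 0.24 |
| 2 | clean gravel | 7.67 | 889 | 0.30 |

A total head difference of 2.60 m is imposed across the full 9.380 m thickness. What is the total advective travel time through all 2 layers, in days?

With flow normal to the layers, continuity requires the same specific discharge q through every layer.
Σ(b_i/K_i) = 1.71/114 + 7.67/889 = 0.02363 d.
q = Δh / Σ(b_i/K_i) = 2.60 / 0.02363 = 110.0 m/day.
In each layer the seepage velocity is v_i = q/n_i, so the layer transit time is t_i = b_i·n_i / q:
  layer 1 (coarse sand): t_1 = 1.71 × 0.24 / 110.0 = 0.003730 d
  layer 2 (clean gravel): t_2 = 7.67 × 0.30 / 110.0 = 0.02091 d
Total t = Σ t_i = 0.02464 days.

0.0246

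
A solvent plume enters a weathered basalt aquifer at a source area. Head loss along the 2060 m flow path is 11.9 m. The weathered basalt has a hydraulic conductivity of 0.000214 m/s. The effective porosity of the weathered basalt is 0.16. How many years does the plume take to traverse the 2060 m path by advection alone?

8.45

Convert K: 0.000214 m/s × 86400 = 18.49 m/day.
Hydraulic gradient i = Δh / L = 11.9 / 2060 = 0.005777.
Darcy flux q = K · i = 18.49 × 0.005777 = 0.1068 m/day.
Seepage velocity v = q / n_e = 0.1068 / 0.16 = 0.6676 m/day.
Travel time t = L / v = 2060 / 0.6676 = 3086 days = 8.449 years.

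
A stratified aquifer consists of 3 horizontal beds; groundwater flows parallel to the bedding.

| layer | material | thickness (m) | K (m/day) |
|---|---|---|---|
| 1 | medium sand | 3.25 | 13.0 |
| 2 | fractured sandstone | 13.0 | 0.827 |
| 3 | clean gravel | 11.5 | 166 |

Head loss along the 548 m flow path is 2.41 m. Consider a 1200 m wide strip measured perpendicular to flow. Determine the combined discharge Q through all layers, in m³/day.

10400

Flow is parallel to layering, so each bed carries its own Darcy discharge and the transmissivities add.
Σ(K_i·b_i) = 13.0×3.25 + 0.827×13.0 + 166×11.5 = 1962 m²/day.
Hydraulic gradient i = Δh / L = 2.41 / 548 = 0.004398.
Q = Σ(K_i·b_i) · W · i = 1962 × 1200 × 0.004398 = 10354 m³/day.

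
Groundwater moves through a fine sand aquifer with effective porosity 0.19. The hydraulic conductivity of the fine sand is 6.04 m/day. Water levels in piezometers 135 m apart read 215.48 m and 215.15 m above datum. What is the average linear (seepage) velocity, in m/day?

0.0777

Hydraulic gradient i = (215.48 − 215.15) / 135 = 0.33 / 135 = 0.002444.
Darcy flux q = K · i = 6.040 × 0.002444 = 0.01476 m/day.
Seepage velocity v = q / n_e = 0.01476 / 0.19 = 0.07771 m/day.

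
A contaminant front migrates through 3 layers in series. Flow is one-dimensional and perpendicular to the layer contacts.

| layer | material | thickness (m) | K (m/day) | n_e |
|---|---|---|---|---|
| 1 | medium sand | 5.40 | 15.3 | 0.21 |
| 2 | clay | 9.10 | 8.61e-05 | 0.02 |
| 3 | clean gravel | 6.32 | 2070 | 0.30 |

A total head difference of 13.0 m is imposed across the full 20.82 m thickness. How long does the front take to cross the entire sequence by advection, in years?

71.5

With flow normal to the layers, continuity requires the same specific discharge q through every layer.
Σ(b_i/K_i) = 5.40/15.3 + 9.10/8.61e-05 + 6.32/2070 = 1.057e+05 d.
q = Δh / Σ(b_i/K_i) = 13.0 / 1.057e+05 = 0.0001230 m/day.
In each layer the seepage velocity is v_i = q/n_i, so the layer transit time is t_i = b_i·n_i / q:
  layer 1 (medium sand): t_1 = 5.40 × 0.21 / 0.0001230 = 9220 d
  layer 2 (clay): t_2 = 9.10 × 0.02 / 0.0001230 = 1480 d
  layer 3 (clean gravel): t_3 = 6.32 × 0.30 / 0.0001230 = 15415 d
Total t = Σ t_i = 26114 days = 71.50 years.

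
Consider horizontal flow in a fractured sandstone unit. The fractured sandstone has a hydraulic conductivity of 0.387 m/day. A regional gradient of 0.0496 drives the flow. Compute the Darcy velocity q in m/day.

Hydraulic gradient i = 0.0496.
Specific discharge q = K · i = 0.3870 × 0.04960 = 0.01920 m/day.

0.0192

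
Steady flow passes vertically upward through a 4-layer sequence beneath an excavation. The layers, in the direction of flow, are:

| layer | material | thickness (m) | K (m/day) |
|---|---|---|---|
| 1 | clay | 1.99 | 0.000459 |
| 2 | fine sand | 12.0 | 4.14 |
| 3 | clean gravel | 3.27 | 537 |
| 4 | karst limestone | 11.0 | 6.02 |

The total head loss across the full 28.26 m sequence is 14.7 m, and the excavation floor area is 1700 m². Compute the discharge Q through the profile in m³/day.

Flow is perpendicular to layering, so the layers act in series and the equivalent K is the thickness-weighted harmonic mean.
Total thickness L = 1.99 + 12.0 + 3.27 + 11.0 = 28.26 m.
Σ(b_i/K_i) = 1.99/0.000459 + 12.0/4.14 + 3.27/537 + 11.0/6.02 = 4340 d.
K_eq = L / Σ(b_i/K_i) = 28.26 / 4340 = 0.006511 m/day.
Q = K_eq · A · (Δh/L) = 0.006511 × 1700 × (14.7/28.26) = 5.758 m³/day.

5.76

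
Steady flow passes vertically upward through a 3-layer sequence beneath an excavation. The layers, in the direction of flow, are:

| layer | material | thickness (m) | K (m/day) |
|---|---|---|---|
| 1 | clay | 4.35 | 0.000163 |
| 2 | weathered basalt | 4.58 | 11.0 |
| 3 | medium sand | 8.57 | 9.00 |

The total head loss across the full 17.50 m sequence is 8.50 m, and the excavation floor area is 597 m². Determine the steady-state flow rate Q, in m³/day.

0.190

Flow is perpendicular to layering, so the layers act in series and the equivalent K is the thickness-weighted harmonic mean.
Total thickness L = 4.35 + 4.58 + 8.57 = 17.50 m.
Σ(b_i/K_i) = 4.35/0.000163 + 4.58/11.0 + 8.57/9.00 = 26688 d.
K_eq = L / Σ(b_i/K_i) = 17.50 / 26688 = 0.0006557 m/day.
Q = K_eq · A · (Δh/L) = 0.0006557 × 597 × (8.50/17.50) = 0.1901 m³/day.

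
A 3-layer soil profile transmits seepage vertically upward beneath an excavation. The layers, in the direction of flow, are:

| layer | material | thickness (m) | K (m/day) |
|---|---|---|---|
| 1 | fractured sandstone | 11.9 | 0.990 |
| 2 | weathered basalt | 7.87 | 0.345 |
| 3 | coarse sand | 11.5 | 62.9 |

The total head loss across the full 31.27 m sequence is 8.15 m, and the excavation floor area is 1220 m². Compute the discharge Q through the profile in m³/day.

284

Flow is perpendicular to layering, so the layers act in series and the equivalent K is the thickness-weighted harmonic mean.
Total thickness L = 11.9 + 7.87 + 11.5 = 31.27 m.
Σ(b_i/K_i) = 11.9/0.990 + 7.87/0.345 + 11.5/62.9 = 35.01 d.
K_eq = L / Σ(b_i/K_i) = 31.27 / 35.01 = 0.8931 m/day.
Q = K_eq · A · (Δh/L) = 0.8931 × 1220 × (8.15/31.27) = 284.0 m³/day.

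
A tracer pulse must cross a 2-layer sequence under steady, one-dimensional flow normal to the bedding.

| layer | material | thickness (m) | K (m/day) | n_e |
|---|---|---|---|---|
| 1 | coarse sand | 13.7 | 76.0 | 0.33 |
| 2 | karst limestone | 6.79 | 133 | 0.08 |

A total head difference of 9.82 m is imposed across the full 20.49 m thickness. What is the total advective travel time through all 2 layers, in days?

With flow normal to the layers, continuity requires the same specific discharge q through every layer.
Σ(b_i/K_i) = 13.7/76.0 + 6.79/133 = 0.2313 d.
q = Δh / Σ(b_i/K_i) = 9.82 / 0.2313 = 42.45 m/day.
In each layer the seepage velocity is v_i = q/n_i, so the layer transit time is t_i = b_i·n_i / q:
  layer 1 (coarse sand): t_1 = 13.7 × 0.33 / 42.45 = 0.1065 d
  layer 2 (karst limestone): t_2 = 6.79 × 0.08 / 42.45 = 0.01280 d
Total t = Σ t_i = 0.1193 days.

0.119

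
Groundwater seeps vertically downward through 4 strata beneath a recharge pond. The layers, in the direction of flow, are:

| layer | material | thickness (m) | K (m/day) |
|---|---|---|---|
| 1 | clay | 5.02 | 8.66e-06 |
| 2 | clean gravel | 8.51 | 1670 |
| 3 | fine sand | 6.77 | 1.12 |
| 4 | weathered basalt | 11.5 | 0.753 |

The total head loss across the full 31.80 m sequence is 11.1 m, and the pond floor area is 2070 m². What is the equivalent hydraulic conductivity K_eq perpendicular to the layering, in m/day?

Flow is perpendicular to layering, so the layers act in series and the equivalent K is the thickness-weighted harmonic mean.
Total thickness L = 5.02 + 8.51 + 6.77 + 11.5 = 31.80 m.
Σ(b_i/K_i) = 5.02/8.66e-06 + 8.51/1670 + 6.77/1.12 + 11.5/0.753 = 5.797e+05 d.
K_eq = L / Σ(b_i/K_i) = 31.80 / 5.797e+05 = 5.486e-05 m/day.

5.49e-05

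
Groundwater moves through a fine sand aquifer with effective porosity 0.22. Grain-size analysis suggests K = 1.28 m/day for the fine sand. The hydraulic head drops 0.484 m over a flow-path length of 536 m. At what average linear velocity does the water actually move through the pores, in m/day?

0.00525

Hydraulic gradient i = Δh / L = 0.484 / 536 = 0.0009030.
Darcy flux q = K · i = 1.280 × 0.0009030 = 0.001156 m/day.
Seepage velocity v = q / n_e = 0.001156 / 0.22 = 0.005254 m/day.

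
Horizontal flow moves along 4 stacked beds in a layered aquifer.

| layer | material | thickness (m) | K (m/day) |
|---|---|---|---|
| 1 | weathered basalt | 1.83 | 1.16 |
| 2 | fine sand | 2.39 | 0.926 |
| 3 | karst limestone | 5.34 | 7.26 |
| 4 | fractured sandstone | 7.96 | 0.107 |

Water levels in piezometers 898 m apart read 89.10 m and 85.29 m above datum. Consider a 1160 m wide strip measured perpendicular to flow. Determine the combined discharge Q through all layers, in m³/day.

Flow is parallel to layering, so each bed carries its own Darcy discharge and the transmissivities add.
Σ(K_i·b_i) = 1.16×1.83 + 0.926×2.39 + 7.26×5.34 + 0.107×7.96 = 43.96 m²/day.
Hydraulic gradient i = (89.10 − 85.29) / 898 = 3.81 / 898 = 0.004243.
Q = Σ(K_i·b_i) · W · i = 43.96 × 1160 × 0.004243 = 216.3 m³/day.

216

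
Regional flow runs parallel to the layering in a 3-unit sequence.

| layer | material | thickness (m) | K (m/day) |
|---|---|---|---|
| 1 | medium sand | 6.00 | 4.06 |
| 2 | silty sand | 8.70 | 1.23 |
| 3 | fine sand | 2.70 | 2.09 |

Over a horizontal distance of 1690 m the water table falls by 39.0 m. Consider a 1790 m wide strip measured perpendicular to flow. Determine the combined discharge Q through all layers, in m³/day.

1680

Flow is parallel to layering, so each bed carries its own Darcy discharge and the transmissivities add.
Σ(K_i·b_i) = 4.06×6.00 + 1.23×8.70 + 2.09×2.70 = 40.70 m²/day.
Hydraulic gradient i = Δh / L = 39.0 / 1690 = 0.02308.
Q = Σ(K_i·b_i) · W · i = 40.70 × 1790 × 0.02308 = 1681 m³/day.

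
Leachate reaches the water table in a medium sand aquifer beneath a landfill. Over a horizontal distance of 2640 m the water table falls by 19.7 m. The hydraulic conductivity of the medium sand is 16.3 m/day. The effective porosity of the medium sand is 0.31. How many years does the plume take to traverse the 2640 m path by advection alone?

Hydraulic gradient i = Δh / L = 19.7 / 2640 = 0.007462.
Darcy flux q = K · i = 16.30 × 0.007462 = 0.1216 m/day.
Seepage velocity v = q / n_e = 0.1216 / 0.31 = 0.3924 m/day.
Travel time t = L / v = 2640 / 0.3924 = 6728 days = 18.42 years.

18.4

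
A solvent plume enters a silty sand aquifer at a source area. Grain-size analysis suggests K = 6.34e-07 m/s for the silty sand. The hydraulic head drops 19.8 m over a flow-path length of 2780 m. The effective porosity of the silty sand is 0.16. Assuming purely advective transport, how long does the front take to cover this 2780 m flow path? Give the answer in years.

Convert K: 6.34e-07 m/s × 86400 = 0.05478 m/day.
Hydraulic gradient i = Δh / L = 19.8 / 2780 = 0.007122.
Darcy flux q = K · i = 0.05478 × 0.007122 = 0.0003901 m/day.
Seepage velocity v = q / n_e = 0.0003901 / 0.16 = 0.002438 m/day.
Travel time t = L / v = 2780 / 0.002438 = 1.140e+06 days = 3121 years.

3120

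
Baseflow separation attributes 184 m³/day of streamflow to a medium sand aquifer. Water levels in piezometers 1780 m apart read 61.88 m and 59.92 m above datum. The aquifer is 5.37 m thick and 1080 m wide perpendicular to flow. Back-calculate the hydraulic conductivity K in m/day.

28.8

Cross-sectional area A = 1080 × 5.37 = 5800 m².
Hydraulic gradient i = (61.88 − 59.92) / 1780 = 1.96 / 1780 = 0.001101.
From Q = K·A·i, K = Q / (A·i) = 184 / (5800 × 0.001101) = 28.81 m/day.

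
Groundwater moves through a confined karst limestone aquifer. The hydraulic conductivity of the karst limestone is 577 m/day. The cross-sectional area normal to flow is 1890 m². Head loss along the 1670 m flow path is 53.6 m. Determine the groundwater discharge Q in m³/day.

35000

Hydraulic gradient i = Δh / L = 53.6 / 1670 = 0.03210.
Darcy's law: Q = K · A · i = 577.0 × 1890 × 0.03210 = 35001 m³/day.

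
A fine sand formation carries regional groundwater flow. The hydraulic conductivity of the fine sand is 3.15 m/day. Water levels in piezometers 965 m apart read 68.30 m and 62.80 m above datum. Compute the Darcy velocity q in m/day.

0.0180

Hydraulic gradient i = (68.30 − 62.80) / 965 = 5.5 / 965 = 0.005699.
Specific discharge q = K · i = 3.150 × 0.005699 = 0.01795 m/day.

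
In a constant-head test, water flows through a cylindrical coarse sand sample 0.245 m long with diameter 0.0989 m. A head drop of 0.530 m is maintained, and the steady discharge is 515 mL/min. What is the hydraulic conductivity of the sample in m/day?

Cross-sectional area A = π·(d/2)² = π × (0.0989/2)² = 0.007682 m².
Convert discharge: 515 mL/min = 8.583e-06 m³/s.
Darcy's law rearranged: K = Q·L / (A·Δh) = 8.583e-06 × 0.245 / (0.007682 × 0.530) = 0.0005165 m/s = 44.62 m/day.

44.6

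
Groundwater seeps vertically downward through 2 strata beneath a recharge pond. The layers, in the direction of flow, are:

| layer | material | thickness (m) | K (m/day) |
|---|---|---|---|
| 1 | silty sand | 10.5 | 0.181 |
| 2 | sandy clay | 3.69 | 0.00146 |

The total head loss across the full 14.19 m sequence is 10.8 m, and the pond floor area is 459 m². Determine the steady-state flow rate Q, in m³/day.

Flow is perpendicular to layering, so the layers act in series and the equivalent K is the thickness-weighted harmonic mean.
Total thickness L = 10.5 + 3.69 = 14.19 m.
Σ(b_i/K_i) = 10.5/0.181 + 3.69/0.00146 = 2585 d.
K_eq = L / Σ(b_i/K_i) = 14.19 / 2585 = 0.005488 m/day.
Q = K_eq · A · (Δh/L) = 0.005488 × 459 × (10.8/14.19) = 1.917 m³/day.

1.92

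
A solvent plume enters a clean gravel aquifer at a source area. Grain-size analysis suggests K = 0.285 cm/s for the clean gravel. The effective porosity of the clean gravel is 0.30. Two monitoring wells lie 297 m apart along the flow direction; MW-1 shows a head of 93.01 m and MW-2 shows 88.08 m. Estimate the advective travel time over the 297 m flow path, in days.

Convert K: 0.285 cm/s × 864 = 246.2 m/day.
Hydraulic gradient i = (93.01 − 88.08) / 297 = 4.93 / 297 = 0.01660.
Darcy flux q = K · i = 246.2 × 0.01660 = 4.087 m/day.
Seepage velocity v = q / n_e = 4.087 / 0.30 = 13.62 m/day.
Travel time t = L / v = 297 / 13.62 = 21.80 days.

21.8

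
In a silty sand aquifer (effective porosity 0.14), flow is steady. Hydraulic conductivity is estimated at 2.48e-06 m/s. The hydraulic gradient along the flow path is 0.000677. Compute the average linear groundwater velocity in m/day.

Convert K: 2.48e-06 m/s × 86400 = 0.2143 m/day.
Hydraulic gradient i = 0.000677.
Darcy flux q = K · i = 0.2143 × 0.0006770 = 0.0001451 m/day.
Seepage velocity v = q / n_e = 0.0001451 / 0.14 = 0.001036 m/day.

0.00104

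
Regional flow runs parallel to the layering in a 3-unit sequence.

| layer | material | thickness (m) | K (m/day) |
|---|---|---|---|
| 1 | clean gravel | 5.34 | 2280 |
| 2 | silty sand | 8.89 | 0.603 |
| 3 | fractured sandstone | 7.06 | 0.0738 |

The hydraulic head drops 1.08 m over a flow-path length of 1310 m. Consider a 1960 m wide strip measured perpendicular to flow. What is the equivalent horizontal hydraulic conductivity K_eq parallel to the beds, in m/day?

572

Flow is parallel to layering, so each bed carries its own Darcy discharge and the transmissivities add.
Σ(K_i·b_i) = 2280×5.34 + 0.603×8.89 + 0.0738×7.06 = 12181 m²/day.
Total thickness b = 21.29 m, so K_eq = Σ(K_i·b_i)/b = 572.2 m/day.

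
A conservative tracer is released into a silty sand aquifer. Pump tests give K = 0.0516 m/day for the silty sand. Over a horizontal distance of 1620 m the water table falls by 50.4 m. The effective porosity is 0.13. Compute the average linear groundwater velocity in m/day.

0.0123

Hydraulic gradient i = Δh / L = 50.4 / 1620 = 0.03111.
Darcy flux q = K · i = 0.05160 × 0.03111 = 0.001605 m/day.
Seepage velocity v = q / n_e = 0.001605 / 0.13 = 0.01235 m/day.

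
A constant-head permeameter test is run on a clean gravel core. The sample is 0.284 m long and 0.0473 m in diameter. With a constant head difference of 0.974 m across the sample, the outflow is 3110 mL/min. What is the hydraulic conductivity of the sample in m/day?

Cross-sectional area A = π·(d/2)² = π × (0.0473/2)² = 0.001757 m².
Convert discharge: 3110 mL/min = 5.183e-05 m³/s.
Darcy's law rearranged: K = Q·L / (A·Δh) = 5.183e-05 × 0.284 / (0.001757 × 0.974) = 0.008601 m/s = 743.1 m/day.

743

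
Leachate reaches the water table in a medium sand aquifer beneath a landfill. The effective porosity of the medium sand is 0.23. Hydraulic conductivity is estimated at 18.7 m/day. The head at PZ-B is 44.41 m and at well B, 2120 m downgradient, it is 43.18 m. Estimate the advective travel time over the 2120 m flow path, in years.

Hydraulic gradient i = (44.41 − 43.18) / 2120 = 1.23 / 2120 = 0.0005802.
Darcy flux q = K · i = 18.70 × 0.0005802 = 0.01085 m/day.
Seepage velocity v = q / n_e = 0.01085 / 0.23 = 0.04717 m/day.
Travel time t = L / v = 2120 / 0.04717 = 44942 days = 123.0 years.

123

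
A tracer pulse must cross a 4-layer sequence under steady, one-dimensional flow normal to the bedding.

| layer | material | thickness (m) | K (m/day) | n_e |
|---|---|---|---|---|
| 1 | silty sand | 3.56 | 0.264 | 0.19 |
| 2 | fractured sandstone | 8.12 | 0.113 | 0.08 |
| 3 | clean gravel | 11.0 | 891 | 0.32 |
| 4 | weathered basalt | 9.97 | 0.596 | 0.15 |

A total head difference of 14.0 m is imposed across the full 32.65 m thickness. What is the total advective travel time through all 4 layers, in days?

46.2

With flow normal to the layers, continuity requires the same specific discharge q through every layer.
Σ(b_i/K_i) = 3.56/0.264 + 8.12/0.113 + 11.0/891 + 9.97/0.596 = 102.1 d.
q = Δh / Σ(b_i/K_i) = 14.0 / 102.1 = 0.1371 m/day.
In each layer the seepage velocity is v_i = q/n_i, so the layer transit time is t_i = b_i·n_i / q:
  layer 1 (silty sand): t_1 = 3.56 × 0.19 / 0.1371 = 4.932 d
  layer 2 (fractured sandstone): t_2 = 8.12 × 0.08 / 0.1371 = 4.737 d
  layer 3 (clean gravel): t_3 = 11.0 × 0.32 / 0.1371 = 25.67 d
  layer 4 (weathered basalt): t_4 = 9.97 × 0.15 / 0.1371 = 10.90 d
Total t = Σ t_i = 46.24 days.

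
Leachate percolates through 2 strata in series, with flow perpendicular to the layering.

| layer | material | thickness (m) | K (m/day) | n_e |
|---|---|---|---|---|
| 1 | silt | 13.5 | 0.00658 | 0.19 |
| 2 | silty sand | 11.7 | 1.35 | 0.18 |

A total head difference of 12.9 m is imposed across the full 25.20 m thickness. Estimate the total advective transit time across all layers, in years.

With flow normal to the layers, continuity requires the same specific discharge q through every layer.
Σ(b_i/K_i) = 13.5/0.00658 + 11.7/1.35 = 2060 d.
q = Δh / Σ(b_i/K_i) = 12.9 / 2060 = 0.006261 m/day.
In each layer the seepage velocity is v_i = q/n_i, so the layer transit time is t_i = b_i·n_i / q:
  layer 1 (silt): t_1 = 13.5 × 0.19 / 0.006261 = 409.7 d
  layer 2 (silty sand): t_2 = 11.7 × 0.18 / 0.006261 = 336.4 d
Total t = Σ t_i = 746.0 days = 2.043 years.

2.04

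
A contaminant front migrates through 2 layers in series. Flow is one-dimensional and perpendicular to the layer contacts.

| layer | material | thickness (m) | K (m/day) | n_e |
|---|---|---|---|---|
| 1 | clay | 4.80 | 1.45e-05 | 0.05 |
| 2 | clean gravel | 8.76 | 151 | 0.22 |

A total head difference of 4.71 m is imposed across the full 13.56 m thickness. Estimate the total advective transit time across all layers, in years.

417

With flow normal to the layers, continuity requires the same specific discharge q through every layer.
Σ(b_i/K_i) = 4.80/1.45e-05 + 8.76/151 = 3.310e+05 d.
q = Δh / Σ(b_i/K_i) = 4.71 / 3.310e+05 = 1.423e-05 m/day.
In each layer the seepage velocity is v_i = q/n_i, so the layer transit time is t_i = b_i·n_i / q:
  layer 1 (clay): t_1 = 4.80 × 0.05 / 1.423e-05 = 16868 d
  layer 2 (clean gravel): t_2 = 8.76 × 0.22 / 1.423e-05 = 1.355e+05 d
Total t = Σ t_i = 1.523e+05 days = 417.0 years.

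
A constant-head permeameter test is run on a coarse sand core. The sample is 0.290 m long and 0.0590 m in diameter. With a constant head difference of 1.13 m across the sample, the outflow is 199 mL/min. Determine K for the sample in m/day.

26.9

Cross-sectional area A = π·(d/2)² = π × (0.0590/2)² = 0.002734 m².
Convert discharge: 199 mL/min = 3.317e-06 m³/s.
Darcy's law rearranged: K = Q·L / (A·Δh) = 3.317e-06 × 0.290 / (0.002734 × 1.13) = 0.0003113 m/s = 26.90 m/day.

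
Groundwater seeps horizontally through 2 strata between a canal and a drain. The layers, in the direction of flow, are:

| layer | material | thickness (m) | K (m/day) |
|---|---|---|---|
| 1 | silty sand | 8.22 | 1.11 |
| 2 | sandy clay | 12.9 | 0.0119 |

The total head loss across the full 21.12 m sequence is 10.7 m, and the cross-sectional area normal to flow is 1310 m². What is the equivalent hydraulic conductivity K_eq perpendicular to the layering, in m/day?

0.0194

Flow is perpendicular to layering, so the layers act in series and the equivalent K is the thickness-weighted harmonic mean.
Total thickness L = 8.22 + 12.9 = 21.12 m.
Σ(b_i/K_i) = 8.22/1.11 + 12.9/0.0119 = 1091 d.
K_eq = L / Σ(b_i/K_i) = 21.12 / 1091 = 0.01935 m/day.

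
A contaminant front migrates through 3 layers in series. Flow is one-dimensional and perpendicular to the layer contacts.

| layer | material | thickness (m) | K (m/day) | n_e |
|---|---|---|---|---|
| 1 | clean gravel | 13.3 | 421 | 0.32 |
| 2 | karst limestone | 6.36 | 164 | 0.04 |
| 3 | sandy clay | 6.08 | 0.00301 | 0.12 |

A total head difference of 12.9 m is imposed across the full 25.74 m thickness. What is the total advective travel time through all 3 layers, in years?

With flow normal to the layers, continuity requires the same specific discharge q through every layer.
Σ(b_i/K_i) = 13.3/421 + 6.36/164 + 6.08/0.00301 = 2020 d.
q = Δh / Σ(b_i/K_i) = 12.9 / 2020 = 0.006386 m/day.
In each layer the seepage velocity is v_i = q/n_i, so the layer transit time is t_i = b_i·n_i / q:
  layer 1 (clean gravel): t_1 = 13.3 × 0.32 / 0.006386 = 666.4 d
  layer 2 (karst limestone): t_2 = 6.36 × 0.04 / 0.006386 = 39.84 d
  layer 3 (sandy clay): t_3 = 6.08 × 0.12 / 0.006386 = 114.2 d
Total t = Σ t_i = 820.5 days = 2.246 years.

2.25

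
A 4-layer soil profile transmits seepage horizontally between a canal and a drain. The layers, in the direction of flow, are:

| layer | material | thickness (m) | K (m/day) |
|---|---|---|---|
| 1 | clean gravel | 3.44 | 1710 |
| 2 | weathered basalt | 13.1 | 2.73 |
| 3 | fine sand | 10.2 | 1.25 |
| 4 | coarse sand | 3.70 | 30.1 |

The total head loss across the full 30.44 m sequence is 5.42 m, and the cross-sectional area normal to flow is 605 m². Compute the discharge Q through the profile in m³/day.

Flow is perpendicular to layering, so the layers act in series and the equivalent K is the thickness-weighted harmonic mean.
Total thickness L = 3.44 + 13.1 + 10.2 + 3.70 = 30.44 m.
Σ(b_i/K_i) = 3.44/1710 + 13.1/2.73 + 10.2/1.25 + 3.70/30.1 = 13.08 d.
K_eq = L / Σ(b_i/K_i) = 30.44 / 13.08 = 2.327 m/day.
Q = K_eq · A · (Δh/L) = 2.327 × 605 × (5.42/30.44) = 250.6 m³/day.

251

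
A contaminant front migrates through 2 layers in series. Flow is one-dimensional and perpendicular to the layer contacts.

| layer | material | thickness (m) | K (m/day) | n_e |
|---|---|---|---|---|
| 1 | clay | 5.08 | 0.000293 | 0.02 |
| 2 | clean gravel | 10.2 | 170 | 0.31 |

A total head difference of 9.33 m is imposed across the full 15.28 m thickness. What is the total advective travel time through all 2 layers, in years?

16.6

With flow normal to the layers, continuity requires the same specific discharge q through every layer.
Σ(b_i/K_i) = 5.08/0.000293 + 10.2/170 = 17338 d.
q = Δh / Σ(b_i/K_i) = 9.33 / 17338 = 0.0005381 m/day.
In each layer the seepage velocity is v_i = q/n_i, so the layer transit time is t_i = b_i·n_i / q:
  layer 1 (clay): t_1 = 5.08 × 0.02 / 0.0005381 = 188.8 d
  layer 2 (clean gravel): t_2 = 10.2 × 0.31 / 0.0005381 = 5876 d
Total t = Σ t_i = 6065 days = 16.60 years.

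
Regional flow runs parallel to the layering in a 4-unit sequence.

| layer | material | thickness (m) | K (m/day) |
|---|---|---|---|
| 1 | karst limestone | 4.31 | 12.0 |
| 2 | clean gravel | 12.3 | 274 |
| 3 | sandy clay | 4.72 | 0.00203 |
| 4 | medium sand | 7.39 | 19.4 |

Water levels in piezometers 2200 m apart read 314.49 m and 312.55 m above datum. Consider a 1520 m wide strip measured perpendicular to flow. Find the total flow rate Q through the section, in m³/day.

Flow is parallel to layering, so each bed carries its own Darcy discharge and the transmissivities add.
Σ(K_i·b_i) = 12.0×4.31 + 274×12.3 + 0.00203×4.72 + 19.4×7.39 = 3565 m²/day.
Hydraulic gradient i = (314.49 − 312.55) / 2200 = 1.94 / 2200 = 0.0008818.
Q = Σ(K_i·b_i) · W · i = 3565 × 1520 × 0.0008818 = 4779 m³/day.

4780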